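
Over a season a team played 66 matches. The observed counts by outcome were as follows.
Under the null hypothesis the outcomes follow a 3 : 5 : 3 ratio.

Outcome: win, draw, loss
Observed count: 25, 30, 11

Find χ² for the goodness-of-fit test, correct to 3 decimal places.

Ratio total = 11. Expected counts: 66×3/11 = 18, 66×5/11 = 30, 66×3/11 = 18.
win: (25 − 18)²/18 = 49/18 = 2.7222
draw: (30 − 30)²/30 = 0/30 = 0.0000
loss: (11 − 18)²/18 = 49/18 = 2.7222
Sum = 5.444

5.444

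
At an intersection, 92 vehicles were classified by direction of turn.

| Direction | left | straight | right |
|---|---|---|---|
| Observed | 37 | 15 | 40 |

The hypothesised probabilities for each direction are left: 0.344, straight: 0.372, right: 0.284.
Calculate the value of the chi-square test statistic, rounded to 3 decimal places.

19.068

Expected counts E_i = n·p_i: 92×0.344 = 31.648, 92×0.372 = 34.224, 92×0.284 = 26.128.
χ² = (37−31.648)²/31.648 + (15−34.224)²/34.224 + (40−26.128)²/26.128
   = 0.9051 + 10.7983 + 7.3650
Sum = 19.068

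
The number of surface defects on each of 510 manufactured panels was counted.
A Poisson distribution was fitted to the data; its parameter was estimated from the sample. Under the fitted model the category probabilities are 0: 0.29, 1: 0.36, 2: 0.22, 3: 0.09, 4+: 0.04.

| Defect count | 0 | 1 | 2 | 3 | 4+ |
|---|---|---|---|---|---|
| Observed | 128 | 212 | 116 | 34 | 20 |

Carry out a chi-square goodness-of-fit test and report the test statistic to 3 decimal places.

Expected counts E_i = n·p_i: 510×0.29 = 147.9, 510×0.36 = 183.6, 510×0.22 = 112.2, 510×0.09 = 45.9, 510×0.04 = 20.4.
χ² = (128−147.9)²/147.9 + (212−183.6)²/183.6 + (116−112.2)²/112.2 + (34−45.9)²/45.9 + (20−20.4)²/20.4
   = 2.6776 + 4.3930 + 0.1287 + 3.0852 + 0.0078
Sum = 10.292

10.292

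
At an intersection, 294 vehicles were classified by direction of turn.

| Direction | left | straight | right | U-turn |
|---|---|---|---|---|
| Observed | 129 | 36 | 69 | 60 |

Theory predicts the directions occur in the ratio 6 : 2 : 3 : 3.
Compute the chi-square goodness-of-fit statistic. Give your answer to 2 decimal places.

1.64

Ratio total = 14. Expected counts: 294×6/14 = 126, 294×2/14 = 42, 294×3/14 = 63, 294×3/14 = 63.
left: (129 − 126)²/126 = 9/126 = 0.071
straight: (36 − 42)²/42 = 36/42 = 0.857
right: (69 − 63)²/63 = 36/63 = 0.571
U-turn: (60 − 63)²/63 = 9/63 = 0.143
Sum = 1.64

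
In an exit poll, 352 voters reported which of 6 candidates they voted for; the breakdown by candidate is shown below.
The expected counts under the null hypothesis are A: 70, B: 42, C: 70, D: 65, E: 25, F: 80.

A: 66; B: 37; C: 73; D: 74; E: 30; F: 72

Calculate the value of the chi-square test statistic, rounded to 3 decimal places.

A: (66 − 70)²/70 = 16/70 = 0.2286
B: (37 − 42)²/42 = 25/42 = 0.5952
C: (73 − 70)²/70 = 9/70 = 0.1286
D: (74 − 65)²/65 = 81/65 = 1.2462
E: (30 − 25)²/25 = 25/25 = 1.0000
F: (72 − 80)²/80 = 64/80 = 0.8000
Sum = 3.999

3.999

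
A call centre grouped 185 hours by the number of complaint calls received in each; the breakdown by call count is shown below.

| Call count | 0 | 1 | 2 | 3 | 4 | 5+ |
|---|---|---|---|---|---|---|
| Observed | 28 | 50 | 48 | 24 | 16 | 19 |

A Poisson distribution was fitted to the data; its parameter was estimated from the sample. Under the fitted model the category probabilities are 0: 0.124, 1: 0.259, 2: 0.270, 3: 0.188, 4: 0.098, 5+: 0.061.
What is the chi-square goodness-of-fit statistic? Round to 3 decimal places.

Expected counts E_i = n·p_i: 185×0.124 = 22.94, 185×0.259 = 47.915, 185×0.270 = 49.95, 185×0.188 = 34.78, 185×0.098 = 18.13, 185×0.061 = 11.285.
χ² = (28−22.94)²/22.94 + (50−47.915)²/47.915 + (48−49.95)²/49.95 + (24−34.78)²/34.78 + (16−18.13)²/18.13 + (19−11.285)²/11.285
   = 1.1161 + 0.0907 + 0.0761 + 3.3412 + 0.2502 + 5.2744
Sum = 10.149

10.149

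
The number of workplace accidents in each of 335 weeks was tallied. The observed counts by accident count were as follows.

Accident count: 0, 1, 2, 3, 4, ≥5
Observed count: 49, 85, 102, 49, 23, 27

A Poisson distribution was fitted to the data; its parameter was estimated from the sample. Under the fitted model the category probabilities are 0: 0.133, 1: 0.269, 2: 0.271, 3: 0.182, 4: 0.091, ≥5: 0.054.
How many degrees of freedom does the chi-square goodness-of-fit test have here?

There are k = 6 categories and 1 parameter estimated from the data, so df = 6 − 1 − 1 = 4.

4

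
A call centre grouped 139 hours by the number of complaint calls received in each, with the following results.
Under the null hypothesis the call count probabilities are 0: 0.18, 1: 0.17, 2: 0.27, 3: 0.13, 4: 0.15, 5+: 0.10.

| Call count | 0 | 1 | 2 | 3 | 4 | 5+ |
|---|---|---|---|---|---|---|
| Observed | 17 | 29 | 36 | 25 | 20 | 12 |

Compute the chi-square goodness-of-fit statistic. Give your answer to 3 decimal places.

Expected counts E_i = n·p_i: 139×0.18 = 25.02, 139×0.17 = 23.63, 139×0.27 = 37.53, 139×0.13 = 18.07, 139×0.15 = 20.85, 139×0.10 = 13.9.
0: (17 − 25.02)²/25.02 = 64.3204/25.02 = 2.5708
1: (29 − 23.63)²/23.63 = 28.8369/23.63 = 1.2204
2: (36 − 37.53)²/37.53 = 2.3409/37.53 = 0.0624
3: (25 − 18.07)²/18.07 = 48.0249/18.07 = 2.6577
4: (20 − 20.85)²/20.85 = 0.7225/20.85 = 0.0347
5+: (12 − 13.9)²/13.9 = 3.61/13.9 = 0.2597
Sum = 6.806

6.806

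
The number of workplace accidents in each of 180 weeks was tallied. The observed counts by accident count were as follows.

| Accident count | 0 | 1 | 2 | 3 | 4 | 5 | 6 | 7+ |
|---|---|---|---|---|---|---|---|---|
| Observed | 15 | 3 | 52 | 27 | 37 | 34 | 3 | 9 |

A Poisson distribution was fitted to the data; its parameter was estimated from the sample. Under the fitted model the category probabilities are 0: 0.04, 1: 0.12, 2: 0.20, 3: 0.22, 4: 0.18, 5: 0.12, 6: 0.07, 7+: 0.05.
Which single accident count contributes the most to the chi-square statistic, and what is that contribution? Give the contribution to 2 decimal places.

1, 16.02

Expected counts E_i = n·p_i: 180×0.04 = 7.2, 180×0.12 = 21.6, 180×0.20 = 36, 180×0.22 = 39.6, 180×0.18 = 32.4, 180×0.12 = 21.6, 180×0.07 = 12.6, 180×0.05 = 9.
0: (15 − 7.2)²/7.2 = 60.84/7.2 = 8.450
1: (3 − 21.6)²/21.6 = 345.96/21.6 = 16.017
2: (52 − 36)²/36 = 256/36 = 7.111
3: (27 − 39.6)²/39.6 = 158.76/39.6 = 4.009
4: (37 − 32.4)²/32.4 = 21.16/32.4 = 0.653
5: (34 − 21.6)²/21.6 = 153.76/21.6 = 7.119
6: (3 − 12.6)²/12.6 = 92.16/12.6 = 7.314
7+: (9 − 9)²/9 = 0/9 = 0.000
The largest term is for 1: 16.02.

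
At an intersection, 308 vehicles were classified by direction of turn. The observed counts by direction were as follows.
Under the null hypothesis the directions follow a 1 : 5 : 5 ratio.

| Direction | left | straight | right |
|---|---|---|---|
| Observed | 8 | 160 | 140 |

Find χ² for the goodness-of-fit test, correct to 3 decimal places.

Ratio total = 11. Expected counts: 308×1/11 = 28, 308×5/11 = 140, 308×5/11 = 140.
χ² = (8−28)²/28 + (160−140)²/140 + (140−140)²/140
   = 14.2857 + 2.8571 + 0.0000
Sum = 17.143

17.143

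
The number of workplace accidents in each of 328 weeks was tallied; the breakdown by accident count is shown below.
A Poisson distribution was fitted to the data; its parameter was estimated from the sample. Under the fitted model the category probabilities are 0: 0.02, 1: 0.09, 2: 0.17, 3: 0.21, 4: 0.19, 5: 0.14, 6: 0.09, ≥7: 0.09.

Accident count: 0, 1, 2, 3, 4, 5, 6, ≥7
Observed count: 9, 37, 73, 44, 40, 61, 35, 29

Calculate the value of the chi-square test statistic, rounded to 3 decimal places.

Expected counts E_i = n·p_i: 328×0.02 = 6.56, 328×0.09 = 29.52, 328×0.17 = 55.76, 328×0.21 = 68.88, 328×0.19 = 62.32, 328×0.14 = 45.92, 328×0.09 = 29.52, 328×0.09 = 29.52.
χ² = (9−6.56)²/6.56 + (37−29.52)²/29.52 + (73−55.76)²/55.76 + (44−68.88)²/68.88 + (40−62.32)²/62.32 + (61−45.92)²/45.92 + (35−29.52)²/29.52 + (29−29.52)²/29.52
   = 0.9076 + 1.8953 + 5.3303 + 8.9869 + 7.9939 + 4.9522 + 1.0173 + 0.0092
Sum = 31.093

31.093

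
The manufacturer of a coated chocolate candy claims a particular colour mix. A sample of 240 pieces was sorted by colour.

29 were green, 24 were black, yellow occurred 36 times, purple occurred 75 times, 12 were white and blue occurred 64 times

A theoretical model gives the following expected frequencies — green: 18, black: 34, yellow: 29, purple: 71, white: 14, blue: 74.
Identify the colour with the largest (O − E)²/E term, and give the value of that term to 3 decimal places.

green, 6.722

cat         O        E   (O−E)²/E
green      29       18     6.7222
black      24       34     2.9412
yellow     36       29     1.6897
purple     75       71     0.2254
white      12       14     0.2857
blue       64       74     1.3514
The largest term is for green: 6.722.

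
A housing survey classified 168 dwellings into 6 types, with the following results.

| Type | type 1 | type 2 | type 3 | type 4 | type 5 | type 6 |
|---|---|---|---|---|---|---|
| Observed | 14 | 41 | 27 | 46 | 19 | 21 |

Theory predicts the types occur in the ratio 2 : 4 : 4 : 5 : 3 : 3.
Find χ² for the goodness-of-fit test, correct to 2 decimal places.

5.88

Ratio total = 21. Expected counts: 168×2/21 = 16, 168×4/21 = 32, 168×4/21 = 32, 168×5/21 = 40, 168×3/21 = 24, 168×3/21 = 24.
χ² = (14−16)²/16 + (41−32)²/32 + (27−32)²/32 + (46−40)²/40 + (19−24)²/24 + (21−24)²/24
   = 0.250 + 2.531 + 0.781 + 0.900 + 1.042 + 0.375
Sum = 5.88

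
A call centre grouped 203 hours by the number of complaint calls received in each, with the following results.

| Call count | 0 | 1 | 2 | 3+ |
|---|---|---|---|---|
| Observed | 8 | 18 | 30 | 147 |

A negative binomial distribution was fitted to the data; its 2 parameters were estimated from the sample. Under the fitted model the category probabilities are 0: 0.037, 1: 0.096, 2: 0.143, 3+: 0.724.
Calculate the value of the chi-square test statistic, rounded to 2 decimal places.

Expected counts E_i = n·p_i: 203×0.037 = 7.511, 203×0.096 = 19.488, 203×0.143 = 29.029, 203×0.724 = 146.972.
0: (8 − 7.511)²/7.511 = 0.239121/7.511 = 0.032
1: (18 − 19.488)²/19.488 = 2.214144/19.488 = 0.114
2: (30 − 29.029)²/29.029 = 0.942841/29.029 = 0.032
3+: (147 − 146.972)²/146.972 = 0.000784/146.972 = 0.000
Sum = 0.18

0.18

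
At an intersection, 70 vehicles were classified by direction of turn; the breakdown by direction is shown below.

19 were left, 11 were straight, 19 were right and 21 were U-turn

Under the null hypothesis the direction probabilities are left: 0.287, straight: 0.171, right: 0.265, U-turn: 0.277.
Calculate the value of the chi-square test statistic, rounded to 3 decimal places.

Expected counts E_i = n·p_i: 70×0.287 = 20.09, 70×0.171 = 11.97, 70×0.265 = 18.55, 70×0.277 = 19.39.
left: (19 − 20.09)²/20.09 = 1.1881/20.09 = 0.0591
straight: (11 − 11.97)²/11.97 = 0.9409/11.97 = 0.0786
right: (19 − 18.55)²/18.55 = 0.2025/18.55 = 0.0109
U-turn: (21 − 19.39)²/19.39 = 2.5921/19.39 = 0.1337
Sum = 0.282

0.282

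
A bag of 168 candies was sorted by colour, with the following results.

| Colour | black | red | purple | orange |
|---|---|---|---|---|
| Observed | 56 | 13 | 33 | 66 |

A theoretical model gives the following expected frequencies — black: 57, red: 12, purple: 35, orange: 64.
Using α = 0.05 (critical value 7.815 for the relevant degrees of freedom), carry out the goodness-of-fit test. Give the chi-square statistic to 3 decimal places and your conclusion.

0.278; do not reject

black: (56 − 57)²/57 = 1/57 = 0.0175
red: (13 − 12)²/12 = 1/12 = 0.0833
purple: (33 − 35)²/35 = 4/35 = 0.1143
orange: (66 − 64)²/64 = 4/64 = 0.0625
Sum = 0.278
df = 3. Since 0.278 < 7.815, we do not reject H₀.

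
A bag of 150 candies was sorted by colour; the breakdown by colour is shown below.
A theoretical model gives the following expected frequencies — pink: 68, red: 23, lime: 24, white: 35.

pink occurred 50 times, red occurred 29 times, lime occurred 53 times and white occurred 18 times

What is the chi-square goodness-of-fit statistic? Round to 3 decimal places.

49.629

pink: (50 − 68)²/68 = 324/68 = 4.7647
red: (29 − 23)²/23 = 36/23 = 1.5652
lime: (53 − 24)²/24 = 841/24 = 35.0417
white: (18 − 35)²/35 = 289/35 = 8.2571
Sum = 49.629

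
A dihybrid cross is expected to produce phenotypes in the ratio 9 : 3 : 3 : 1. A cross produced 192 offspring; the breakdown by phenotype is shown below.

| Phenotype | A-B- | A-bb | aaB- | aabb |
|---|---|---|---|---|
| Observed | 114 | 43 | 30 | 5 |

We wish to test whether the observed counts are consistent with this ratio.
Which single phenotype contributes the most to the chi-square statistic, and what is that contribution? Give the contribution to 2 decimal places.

aabb, 4.08

Ratio total = 16. Expected counts: 192×9/16 = 108, 192×3/16 = 36, 192×3/16 = 36, 192×1/16 = 12.
cat         O        E   (O−E)²/E
A-B-      114      108      0.333
A-bb       43       36      1.361
aaB-       30       36      1.000
aabb        5       12      4.083
The largest term is for aabb: 4.08.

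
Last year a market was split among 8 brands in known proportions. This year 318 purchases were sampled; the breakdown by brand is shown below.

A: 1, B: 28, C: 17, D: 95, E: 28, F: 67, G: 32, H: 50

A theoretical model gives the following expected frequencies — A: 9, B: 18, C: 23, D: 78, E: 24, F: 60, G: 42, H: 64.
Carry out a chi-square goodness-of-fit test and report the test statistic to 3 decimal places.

A: (1 − 9)²/9 = 64/9 = 7.1111
B: (28 − 18)²/18 = 100/18 = 5.5556
C: (17 − 23)²/23 = 36/23 = 1.5652
D: (95 − 78)²/78 = 289/78 = 3.7051
E: (28 − 24)²/24 = 16/24 = 0.6667
F: (67 − 60)²/60 = 49/60 = 0.8167
G: (32 − 42)²/42 = 100/42 = 2.3810
H: (50 − 64)²/64 = 196/64 = 3.0625
Sum = 24.864

24.864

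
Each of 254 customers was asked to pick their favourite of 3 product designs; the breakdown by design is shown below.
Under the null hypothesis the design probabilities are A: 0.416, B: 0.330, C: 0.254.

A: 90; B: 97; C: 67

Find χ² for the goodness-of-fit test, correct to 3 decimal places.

4.490

Expected counts E_i = n·p_i: 254×0.416 = 105.664, 254×0.330 = 83.82, 254×0.254 = 64.516.
cat         O        E   (O−E)²/E
A          90  105.664     2.3221
B          97    83.82     2.0724
C          67   64.516     0.0956
Sum = 4.490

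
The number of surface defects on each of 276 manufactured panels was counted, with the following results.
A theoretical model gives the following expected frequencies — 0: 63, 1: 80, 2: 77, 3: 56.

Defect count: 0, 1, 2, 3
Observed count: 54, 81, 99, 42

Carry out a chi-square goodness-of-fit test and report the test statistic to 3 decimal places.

11.084

cat         O        E   (O−E)²/E
0          54       63     1.2857
1          81       80     0.0125
2          99       77     6.2857
3          42       56     3.5000
Sum = 11.084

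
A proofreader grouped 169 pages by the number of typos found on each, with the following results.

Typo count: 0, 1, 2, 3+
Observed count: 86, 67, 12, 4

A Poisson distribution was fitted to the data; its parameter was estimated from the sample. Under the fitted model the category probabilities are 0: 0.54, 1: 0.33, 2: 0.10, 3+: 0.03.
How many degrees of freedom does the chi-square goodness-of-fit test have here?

2

There are k = 4 categories and 1 parameter estimated from the data, so df = 4 − 1 − 1 = 2.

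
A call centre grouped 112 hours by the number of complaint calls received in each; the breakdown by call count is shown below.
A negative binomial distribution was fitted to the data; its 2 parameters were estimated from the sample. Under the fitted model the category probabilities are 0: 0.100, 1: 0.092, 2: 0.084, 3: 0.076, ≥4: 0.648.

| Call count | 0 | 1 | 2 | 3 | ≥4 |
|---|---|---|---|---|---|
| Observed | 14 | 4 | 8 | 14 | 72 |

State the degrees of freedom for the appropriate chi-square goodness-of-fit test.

2

There are k = 5 categories and 2 parameters estimated from the data, so df = 5 − 1 − 2 = 2.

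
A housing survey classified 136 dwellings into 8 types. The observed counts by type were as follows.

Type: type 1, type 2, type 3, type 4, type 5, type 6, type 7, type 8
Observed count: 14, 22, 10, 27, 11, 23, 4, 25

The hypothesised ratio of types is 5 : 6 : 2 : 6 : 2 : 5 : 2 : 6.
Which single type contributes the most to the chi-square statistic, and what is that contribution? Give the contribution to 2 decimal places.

type 7, 2.00

Ratio total = 34. Expected counts: 136×5/34 = 20, 136×6/34 = 24, 136×2/34 = 8, 136×6/34 = 24, 136×2/34 = 8, 136×5/34 = 20, 136×2/34 = 8, 136×6/34 = 24.
type 1: (14 − 20)²/20 = 36/20 = 1.800
type 2: (22 − 24)²/24 = 4/24 = 0.167
type 3: (10 − 8)²/8 = 4/8 = 0.500
type 4: (27 − 24)²/24 = 9/24 = 0.375
type 5: (11 − 8)²/8 = 9/8 = 1.125
type 6: (23 − 20)²/20 = 9/20 = 0.450
type 7: (4 − 8)²/8 = 16/8 = 2.000
type 8: (25 − 24)²/24 = 1/24 = 0.042
The largest term is for type 7: 2.00.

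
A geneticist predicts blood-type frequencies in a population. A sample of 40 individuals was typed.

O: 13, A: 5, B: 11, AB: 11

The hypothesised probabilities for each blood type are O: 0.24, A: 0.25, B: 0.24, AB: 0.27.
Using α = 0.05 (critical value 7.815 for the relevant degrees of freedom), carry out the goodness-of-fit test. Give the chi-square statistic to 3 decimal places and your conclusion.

Expected counts E_i = n·p_i: 40×0.24 = 9.6, 40×0.25 = 10, 40×0.24 = 9.6, 40×0.27 = 10.8.
O: (13 − 9.6)²/9.6 = 11.56/9.6 = 1.2042
A: (5 − 10)²/10 = 25/10 = 2.5000
B: (11 − 9.6)²/9.6 = 1.96/9.6 = 0.2042
AB: (11 − 10.8)²/10.8 = 0.04/10.8 = 0.0037
Sum = 3.912
df = 3. Since 3.912 < 7.815, we do not reject H₀.

3.912; do not reject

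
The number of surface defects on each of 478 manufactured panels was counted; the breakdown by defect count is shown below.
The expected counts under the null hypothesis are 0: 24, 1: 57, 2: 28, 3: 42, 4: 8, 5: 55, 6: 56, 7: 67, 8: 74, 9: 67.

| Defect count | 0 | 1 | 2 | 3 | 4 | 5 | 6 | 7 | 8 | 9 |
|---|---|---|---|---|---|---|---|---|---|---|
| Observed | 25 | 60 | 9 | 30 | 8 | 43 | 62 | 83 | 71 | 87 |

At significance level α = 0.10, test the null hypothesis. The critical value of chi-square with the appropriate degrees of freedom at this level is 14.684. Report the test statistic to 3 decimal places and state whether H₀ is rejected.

0: (25 − 24)²/24 = 1/24 = 0.0417
1: (60 − 57)²/57 = 9/57 = 0.1579
2: (9 − 28)²/28 = 361/28 = 12.8929
3: (30 − 42)²/42 = 144/42 = 3.4286
4: (8 − 8)²/8 = 0/8 = 0.0000
5: (43 − 55)²/55 = 144/55 = 2.6182
6: (62 − 56)²/56 = 36/56 = 0.6429
7: (83 − 67)²/67 = 256/67 = 3.8209
8: (71 − 74)²/74 = 9/74 = 0.1216
9: (87 − 67)²/67 = 400/67 = 5.9701
Sum = 29.695
df = 9. Since 29.695 > 14.684, we reject H₀.

29.695; reject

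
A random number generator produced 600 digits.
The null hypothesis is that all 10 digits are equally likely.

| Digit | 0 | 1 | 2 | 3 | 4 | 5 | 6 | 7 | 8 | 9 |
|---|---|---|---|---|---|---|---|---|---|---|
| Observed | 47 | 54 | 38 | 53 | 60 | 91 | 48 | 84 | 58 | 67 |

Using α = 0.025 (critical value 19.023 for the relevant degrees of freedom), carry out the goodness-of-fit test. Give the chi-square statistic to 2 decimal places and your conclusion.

41.20; reject

Expected count for each of the 10 categories: 600/10 = 60.
cat         O        E   (O−E)²/E
0          47       60      2.817
1          54       60      0.600
2          38       60      8.067
3          53       60      0.817
4          60       60      0.000
5          91       60     16.017
6          48       60      2.400
7          84       60      9.600
8          58       60      0.067
9          67       60      0.817
Sum = 41.20
df = 9. Since 41.20 > 19.023, we reject H₀.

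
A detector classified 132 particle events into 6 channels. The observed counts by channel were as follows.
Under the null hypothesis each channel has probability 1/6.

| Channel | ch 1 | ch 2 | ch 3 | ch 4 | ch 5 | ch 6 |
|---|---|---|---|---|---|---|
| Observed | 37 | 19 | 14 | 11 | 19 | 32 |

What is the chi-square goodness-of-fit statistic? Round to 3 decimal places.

Expected count for each of the 6 categories: 132/6 = 22.
ch 1: (37 − 22)²/22 = 225/22 = 10.2273
ch 2: (19 − 22)²/22 = 9/22 = 0.4091
ch 3: (14 − 22)²/22 = 64/22 = 2.9091
ch 4: (11 − 22)²/22 = 121/22 = 5.5000
ch 5: (19 − 22)²/22 = 9/22 = 0.4091
ch 6: (32 − 22)²/22 = 100/22 = 4.5455
Sum = 24.000

24.000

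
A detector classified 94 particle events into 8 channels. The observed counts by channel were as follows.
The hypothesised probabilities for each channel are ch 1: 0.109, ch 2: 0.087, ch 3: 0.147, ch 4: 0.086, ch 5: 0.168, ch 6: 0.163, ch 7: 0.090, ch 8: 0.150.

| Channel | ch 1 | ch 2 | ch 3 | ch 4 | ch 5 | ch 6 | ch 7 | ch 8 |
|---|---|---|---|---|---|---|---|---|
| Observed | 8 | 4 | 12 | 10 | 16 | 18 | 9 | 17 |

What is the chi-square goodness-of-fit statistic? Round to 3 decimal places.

Expected counts E_i = n·p_i: 94×0.109 = 10.246, 94×0.087 = 8.178, 94×0.147 = 13.818, 94×0.086 = 8.084, 94×0.168 = 15.792, 94×0.163 = 15.322, 94×0.090 = 8.46, 94×0.150 = 14.1.
cat         O        E   (O−E)²/E
ch 1        8   10.246     0.4923
ch 2        4    8.178     2.1345
ch 3       12   13.818     0.2392
ch 4       10    8.084     0.4541
ch 5       16   15.792     0.0027
ch 6       18   15.322     0.4681
ch 7        9     8.46     0.0345
ch 8       17     14.1     0.5965
Sum = 4.422

4.422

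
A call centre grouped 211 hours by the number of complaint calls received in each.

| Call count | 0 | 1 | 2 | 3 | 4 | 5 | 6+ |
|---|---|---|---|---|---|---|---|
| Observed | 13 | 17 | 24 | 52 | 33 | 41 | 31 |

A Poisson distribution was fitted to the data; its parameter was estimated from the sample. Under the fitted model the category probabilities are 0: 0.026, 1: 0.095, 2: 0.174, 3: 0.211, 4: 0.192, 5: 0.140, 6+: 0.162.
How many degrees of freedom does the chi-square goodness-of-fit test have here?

5

There are k = 7 categories and 1 parameter estimated from the data, so df = 7 − 1 − 1 = 5.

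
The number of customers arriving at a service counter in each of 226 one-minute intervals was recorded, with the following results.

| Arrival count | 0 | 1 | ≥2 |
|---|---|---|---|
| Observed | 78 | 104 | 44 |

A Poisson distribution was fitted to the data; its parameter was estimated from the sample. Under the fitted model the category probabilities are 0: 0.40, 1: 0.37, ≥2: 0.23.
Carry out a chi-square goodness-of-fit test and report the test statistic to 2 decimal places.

Expected counts E_i = n·p_i: 226×0.40 = 90.4, 226×0.37 = 83.62, 226×0.23 = 51.98.
0: (78 − 90.4)²/90.4 = 153.76/90.4 = 1.701
1: (104 − 83.62)²/83.62 = 415.3444/83.62 = 4.967
≥2: (44 − 51.98)²/51.98 = 63.6804/51.98 = 1.225
Sum = 7.89

7.89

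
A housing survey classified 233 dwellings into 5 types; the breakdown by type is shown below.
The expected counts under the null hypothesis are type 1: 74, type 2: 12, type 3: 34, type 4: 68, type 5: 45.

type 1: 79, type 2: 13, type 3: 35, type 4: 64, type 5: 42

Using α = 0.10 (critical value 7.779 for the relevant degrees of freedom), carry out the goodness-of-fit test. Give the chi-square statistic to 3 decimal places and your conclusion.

0.886; do not reject

type 1: (79 − 74)²/74 = 25/74 = 0.3378
type 2: (13 − 12)²/12 = 1/12 = 0.0833
type 3: (35 − 34)²/34 = 1/34 = 0.0294
type 4: (64 − 68)²/68 = 16/68 = 0.2353
type 5: (42 − 45)²/45 = 9/45 = 0.2000
Sum = 0.886
df = 4. Since 0.886 < 7.779, we do not reject H₀.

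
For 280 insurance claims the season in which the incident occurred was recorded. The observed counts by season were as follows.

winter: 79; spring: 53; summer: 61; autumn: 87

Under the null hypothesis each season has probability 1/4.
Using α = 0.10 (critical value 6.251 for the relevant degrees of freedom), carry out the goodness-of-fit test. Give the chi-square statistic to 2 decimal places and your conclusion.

10.57; reject

Under H₀ each category has probability 1/4, so each expected count is 280/4 = 70.
χ² = (79−70)²/70 + (53−70)²/70 + (61−70)²/70 + (87−70)²/70
   = 1.157 + 4.129 + 1.157 + 4.129
Sum = 10.57
df = 3. Since 10.57 > 6.251, we reject H₀.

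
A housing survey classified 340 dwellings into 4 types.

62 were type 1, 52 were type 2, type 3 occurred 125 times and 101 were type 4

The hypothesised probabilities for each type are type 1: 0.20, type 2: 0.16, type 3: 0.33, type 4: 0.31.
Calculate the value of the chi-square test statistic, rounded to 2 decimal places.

2.28

Expected counts E_i = n·p_i: 340×0.20 = 68, 340×0.16 = 54.4, 340×0.33 = 112.2, 340×0.31 = 105.4.
type 1: (62 − 68)²/68 = 36/68 = 0.529
type 2: (52 − 54.4)²/54.4 = 5.76/54.4 = 0.106
type 3: (125 − 112.2)²/112.2 = 163.84/112.2 = 1.460
type 4: (101 − 105.4)²/105.4 = 19.36/105.4 = 0.184
Sum = 2.28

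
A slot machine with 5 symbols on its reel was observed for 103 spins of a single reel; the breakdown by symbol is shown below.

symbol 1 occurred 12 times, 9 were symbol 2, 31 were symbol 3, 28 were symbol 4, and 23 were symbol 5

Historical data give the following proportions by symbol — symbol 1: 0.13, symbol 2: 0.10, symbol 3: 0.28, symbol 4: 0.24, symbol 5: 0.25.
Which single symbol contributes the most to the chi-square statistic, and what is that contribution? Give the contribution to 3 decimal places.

symbol 4, 0.435

Expected counts E_i = n·p_i: 103×0.13 = 13.39, 103×0.10 = 10.3, 103×0.28 = 28.84, 103×0.24 = 24.72, 103×0.25 = 25.75.
χ² = (12−13.39)²/13.39 + (9−10.3)²/10.3 + (31−28.84)²/28.84 + (28−24.72)²/24.72 + (23−25.75)²/25.75
   = 0.1443 + 0.1641 + 0.1618 + 0.4352 + 0.2937
The largest term is for symbol 4: 0.435.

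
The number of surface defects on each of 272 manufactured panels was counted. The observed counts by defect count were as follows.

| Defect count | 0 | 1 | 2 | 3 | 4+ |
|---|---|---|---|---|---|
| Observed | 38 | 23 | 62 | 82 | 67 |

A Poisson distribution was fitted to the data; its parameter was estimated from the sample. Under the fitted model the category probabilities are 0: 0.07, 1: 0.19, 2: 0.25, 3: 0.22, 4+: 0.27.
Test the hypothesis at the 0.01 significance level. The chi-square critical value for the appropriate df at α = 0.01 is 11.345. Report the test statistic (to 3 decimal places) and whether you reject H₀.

Expected counts E_i = n·p_i: 272×0.07 = 19.04, 272×0.19 = 51.68, 272×0.25 = 68, 272×0.22 = 59.84, 272×0.27 = 73.44.
χ² = (38−19.04)²/19.04 + (23−51.68)²/51.68 + (62−68)²/68 + (82−59.84)²/59.84 + (67−73.44)²/73.44
   = 18.8803 + 15.9161 + 0.5294 + 8.2063 + 0.5647
Sum = 44.097
df = 3. Since 44.097 > 11.345, we reject H₀.

44.097; reject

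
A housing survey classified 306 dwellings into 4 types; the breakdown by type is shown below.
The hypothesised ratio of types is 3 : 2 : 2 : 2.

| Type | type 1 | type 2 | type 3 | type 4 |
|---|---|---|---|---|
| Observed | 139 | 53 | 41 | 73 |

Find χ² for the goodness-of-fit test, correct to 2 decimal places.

27.82

Ratio total = 9. Expected counts: 306×3/9 = 102, 306×2/9 = 68, 306×2/9 = 68, 306×2/9 = 68.
type 1: (139 − 102)²/102 = 1369/102 = 13.422
type 2: (53 − 68)²/68 = 225/68 = 3.309
type 3: (41 − 68)²/68 = 729/68 = 10.721
type 4: (73 − 68)²/68 = 25/68 = 0.368
Sum = 27.82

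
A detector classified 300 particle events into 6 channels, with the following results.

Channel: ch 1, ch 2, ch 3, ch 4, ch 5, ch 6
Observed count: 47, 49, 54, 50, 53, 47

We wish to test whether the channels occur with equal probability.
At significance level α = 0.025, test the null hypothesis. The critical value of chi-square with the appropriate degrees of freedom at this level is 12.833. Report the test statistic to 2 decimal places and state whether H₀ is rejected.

Expected count for each of the 6 categories: 300/6 = 50.
ch 1: (47 − 50)²/50 = 9/50 = 0.180
ch 2: (49 − 50)²/50 = 1/50 = 0.020
ch 3: (54 − 50)²/50 = 16/50 = 0.320
ch 4: (50 − 50)²/50 = 0/50 = 0.000
ch 5: (53 − 50)²/50 = 9/50 = 0.180
ch 6: (47 − 50)²/50 = 9/50 = 0.180
Sum = 0.88
df = 5. Since 0.88 < 12.833, we do not reject H₀.

0.88; do not reject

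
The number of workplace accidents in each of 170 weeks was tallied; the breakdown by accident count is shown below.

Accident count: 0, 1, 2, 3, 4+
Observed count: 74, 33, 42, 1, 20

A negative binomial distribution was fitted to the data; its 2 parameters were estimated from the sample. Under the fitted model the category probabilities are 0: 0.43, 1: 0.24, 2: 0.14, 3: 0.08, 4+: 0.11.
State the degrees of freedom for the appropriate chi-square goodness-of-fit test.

There are k = 5 categories and 2 parameters estimated from the data, so df = 5 − 1 − 2 = 2.

2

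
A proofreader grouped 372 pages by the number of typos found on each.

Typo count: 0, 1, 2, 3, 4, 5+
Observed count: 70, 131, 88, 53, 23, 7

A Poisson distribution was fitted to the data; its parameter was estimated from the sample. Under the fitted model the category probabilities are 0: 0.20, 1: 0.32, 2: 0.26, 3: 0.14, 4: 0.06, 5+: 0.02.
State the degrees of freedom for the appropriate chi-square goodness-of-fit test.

There are k = 6 categories and 1 parameter estimated from the data, so df = 6 − 1 − 1 = 4.

4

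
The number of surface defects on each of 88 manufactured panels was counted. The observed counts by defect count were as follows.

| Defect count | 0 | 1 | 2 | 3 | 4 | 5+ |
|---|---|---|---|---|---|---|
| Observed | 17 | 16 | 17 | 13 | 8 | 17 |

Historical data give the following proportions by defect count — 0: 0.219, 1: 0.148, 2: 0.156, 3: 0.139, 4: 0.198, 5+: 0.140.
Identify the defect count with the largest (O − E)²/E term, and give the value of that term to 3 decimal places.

Expected counts E_i = n·p_i: 88×0.219 = 19.272, 88×0.148 = 13.024, 88×0.156 = 13.728, 88×0.139 = 12.232, 88×0.198 = 17.424, 88×0.140 = 12.32.
χ² = (17−19.272)²/19.272 + (16−13.024)²/13.024 + (17−13.728)²/13.728 + (13−12.232)²/12.232 + (8−17.424)²/17.424 + (17−12.32)²/12.32
   = 0.2678 + 0.6800 + 0.7799 + 0.0482 + 5.0971 + 1.7778
The largest term is for 4: 5.097.

4, 5.097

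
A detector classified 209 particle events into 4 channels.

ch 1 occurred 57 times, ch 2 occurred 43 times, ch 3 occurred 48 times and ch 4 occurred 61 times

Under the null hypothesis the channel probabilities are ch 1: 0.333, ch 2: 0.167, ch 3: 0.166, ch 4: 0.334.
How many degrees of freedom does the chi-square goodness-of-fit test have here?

3

There are k = 4 categories and no parameters were estimated from the data, so df = 4 − 1 = 3.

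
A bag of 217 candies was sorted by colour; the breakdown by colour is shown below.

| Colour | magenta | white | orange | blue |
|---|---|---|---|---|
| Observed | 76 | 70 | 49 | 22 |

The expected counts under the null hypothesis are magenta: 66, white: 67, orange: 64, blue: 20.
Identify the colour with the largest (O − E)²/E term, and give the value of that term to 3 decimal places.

cat          O        E   (O−E)²/E
magenta     76       66     1.5152
white       70       67     0.1343
orange      49       64     3.5156
blue        22       20     0.2000
The largest term is for orange: 3.516.

orange, 3.516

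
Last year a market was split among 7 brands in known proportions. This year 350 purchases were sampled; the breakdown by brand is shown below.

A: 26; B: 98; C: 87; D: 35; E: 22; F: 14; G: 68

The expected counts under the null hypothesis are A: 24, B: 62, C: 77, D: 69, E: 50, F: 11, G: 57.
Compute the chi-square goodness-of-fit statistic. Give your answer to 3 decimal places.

cat         O        E   (O−E)²/E
A          26       24     0.1667
B          98       62    20.9032
C          87       77     1.2987
D          35       69    16.7536
E          22       50    15.6800
F          14       11     0.8182
G          68       57     2.1228
Sum = 57.743

57.743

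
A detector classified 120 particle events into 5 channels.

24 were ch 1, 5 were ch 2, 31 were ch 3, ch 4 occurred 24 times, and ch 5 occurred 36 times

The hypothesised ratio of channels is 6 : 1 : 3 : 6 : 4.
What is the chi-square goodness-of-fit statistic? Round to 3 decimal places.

23.556

Ratio total = 20. Expected counts: 120×6/20 = 36, 120×1/20 = 6, 120×3/20 = 18, 120×6/20 = 36, 120×4/20 = 24.
χ² = (24−36)²/36 + (5−6)²/6 + (31−18)²/18 + (24−36)²/36 + (36−24)²/24
   = 4.0000 + 0.1667 + 9.3889 + 4.0000 + 6.0000
Sum = 23.556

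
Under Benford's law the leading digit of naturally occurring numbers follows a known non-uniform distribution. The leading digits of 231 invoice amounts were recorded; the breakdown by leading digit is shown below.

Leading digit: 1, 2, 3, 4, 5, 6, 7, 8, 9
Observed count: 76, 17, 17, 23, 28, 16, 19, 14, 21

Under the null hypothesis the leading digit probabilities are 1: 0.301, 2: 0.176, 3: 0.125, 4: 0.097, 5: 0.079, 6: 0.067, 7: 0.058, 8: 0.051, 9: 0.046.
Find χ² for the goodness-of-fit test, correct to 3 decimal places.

37.382

Expected counts E_i = n·p_i: 231×0.301 = 69.531, 231×0.176 = 40.656, 231×0.125 = 28.875, 231×0.097 = 22.407, 231×0.079 = 18.249, 231×0.067 = 15.477, 231×0.058 = 13.398, 231×0.051 = 11.781, 231×0.046 = 10.626.
1: (76 − 69.531)²/69.531 = 41.847961/69.531 = 0.6019
2: (17 − 40.656)²/40.656 = 559.606336/40.656 = 13.7644
3: (17 − 28.875)²/28.875 = 141.015625/28.875 = 4.8837
4: (23 − 22.407)²/22.407 = 0.351649/22.407 = 0.0157
5: (28 − 18.249)²/18.249 = 95.082001/18.249 = 5.2103
6: (16 − 15.477)²/15.477 = 0.273529/15.477 = 0.0177
7: (19 − 13.398)²/13.398 = 31.382404/13.398 = 2.3423
8: (14 − 11.781)²/11.781 = 4.923961/11.781 = 0.4180
9: (21 − 10.626)²/10.626 = 107.619876/10.626 = 10.1280
Sum = 37.382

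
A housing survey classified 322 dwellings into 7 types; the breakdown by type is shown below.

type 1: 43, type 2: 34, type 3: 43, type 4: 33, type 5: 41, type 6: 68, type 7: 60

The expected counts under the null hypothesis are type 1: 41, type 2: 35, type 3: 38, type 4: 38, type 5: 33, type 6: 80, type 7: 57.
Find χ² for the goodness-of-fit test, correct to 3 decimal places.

5.339

type 1: (43 − 41)²/41 = 4/41 = 0.0976
type 2: (34 − 35)²/35 = 1/35 = 0.0286
type 3: (43 − 38)²/38 = 25/38 = 0.6579
type 4: (33 − 38)²/38 = 25/38 = 0.6579
type 5: (41 − 33)²/33 = 64/33 = 1.9394
type 6: (68 − 80)²/80 = 144/80 = 1.8000
type 7: (60 − 57)²/57 = 9/57 = 0.1579
Sum = 5.339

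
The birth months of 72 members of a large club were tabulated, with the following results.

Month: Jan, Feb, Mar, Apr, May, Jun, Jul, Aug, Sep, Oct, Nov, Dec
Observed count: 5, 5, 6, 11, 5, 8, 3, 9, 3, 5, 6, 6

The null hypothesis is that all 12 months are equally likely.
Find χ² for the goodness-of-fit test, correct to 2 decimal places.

Under H₀ each category has probability 1/12, so each expected count is 72/12 = 6.
cat         O        E   (O−E)²/E
Jan         5        6      0.167
Feb         5        6      0.167
Mar         6        6      0.000
Apr        11        6      4.167
May         5        6      0.167
Jun         8        6      0.667
Jul         3        6      1.500
Aug         9        6      1.500
Sep         3        6      1.500
Oct         5        6      0.167
Nov         6        6      0.000
Dec         6        6      0.000
Sum = 10.00

10.00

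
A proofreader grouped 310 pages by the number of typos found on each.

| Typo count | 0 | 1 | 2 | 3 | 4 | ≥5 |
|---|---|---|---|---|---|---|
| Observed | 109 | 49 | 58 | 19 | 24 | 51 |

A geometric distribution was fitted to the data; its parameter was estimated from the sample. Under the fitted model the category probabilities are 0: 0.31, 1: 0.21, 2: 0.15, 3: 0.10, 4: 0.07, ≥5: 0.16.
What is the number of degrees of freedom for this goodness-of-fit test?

4

There are k = 6 categories and 1 parameter estimated from the data, so df = 6 − 1 − 1 = 4.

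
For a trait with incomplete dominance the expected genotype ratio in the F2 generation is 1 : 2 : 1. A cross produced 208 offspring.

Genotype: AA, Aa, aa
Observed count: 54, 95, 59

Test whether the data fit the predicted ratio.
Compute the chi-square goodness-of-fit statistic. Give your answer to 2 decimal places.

1.80

Ratio total = 4. Expected counts: 208×1/4 = 52, 208×2/4 = 104, 208×1/4 = 52.
χ² = (54−52)²/52 + (95−104)²/104 + (59−52)²/52
   = 0.077 + 0.779 + 0.942
Sum = 1.80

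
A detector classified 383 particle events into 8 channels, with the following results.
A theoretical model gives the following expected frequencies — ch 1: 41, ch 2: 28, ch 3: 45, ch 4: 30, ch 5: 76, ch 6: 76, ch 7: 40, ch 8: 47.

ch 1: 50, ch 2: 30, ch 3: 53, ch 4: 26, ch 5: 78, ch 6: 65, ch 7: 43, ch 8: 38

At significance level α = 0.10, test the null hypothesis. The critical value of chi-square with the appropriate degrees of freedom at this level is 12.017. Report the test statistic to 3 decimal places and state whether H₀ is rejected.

7.667; do not reject

χ² = (50−41)²/41 + (30−28)²/28 + (53−45)²/45 + (26−30)²/30 + (78−76)²/76 + (65−76)²/76 + (43−40)²/40 + (38−47)²/47
   = 1.9756 + 0.1429 + 1.4222 + 0.5333 + 0.0526 + 1.5921 + 0.2250 + 1.7234
Sum = 7.667
df = 7. Since 7.667 < 12.017, we do not reject H₀.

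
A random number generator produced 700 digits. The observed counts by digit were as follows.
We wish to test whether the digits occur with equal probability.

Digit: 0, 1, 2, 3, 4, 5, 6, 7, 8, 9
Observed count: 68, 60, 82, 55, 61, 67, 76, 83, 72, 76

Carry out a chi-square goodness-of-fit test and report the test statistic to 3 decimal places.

Under H₀ each category has probability 1/10, so each expected count is 700/10 = 70.
cat         O        E   (O−E)²/E
0          68       70     0.0571
1          60       70     1.4286
2          82       70     2.0571
3          55       70     3.2143
4          61       70     1.1571
5          67       70     0.1286
6          76       70     0.5143
7          83       70     2.4143
8          72       70     0.0571
9          76       70     0.5143
Sum = 11.543

11.543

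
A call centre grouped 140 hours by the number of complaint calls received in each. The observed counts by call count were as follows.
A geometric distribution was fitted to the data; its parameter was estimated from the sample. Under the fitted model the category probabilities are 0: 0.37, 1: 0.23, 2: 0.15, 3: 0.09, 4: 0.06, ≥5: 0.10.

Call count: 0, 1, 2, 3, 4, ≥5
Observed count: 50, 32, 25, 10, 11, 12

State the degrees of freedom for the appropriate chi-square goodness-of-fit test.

There are k = 6 categories and 1 parameter estimated from the data, so df = 6 − 1 − 1 = 4.

4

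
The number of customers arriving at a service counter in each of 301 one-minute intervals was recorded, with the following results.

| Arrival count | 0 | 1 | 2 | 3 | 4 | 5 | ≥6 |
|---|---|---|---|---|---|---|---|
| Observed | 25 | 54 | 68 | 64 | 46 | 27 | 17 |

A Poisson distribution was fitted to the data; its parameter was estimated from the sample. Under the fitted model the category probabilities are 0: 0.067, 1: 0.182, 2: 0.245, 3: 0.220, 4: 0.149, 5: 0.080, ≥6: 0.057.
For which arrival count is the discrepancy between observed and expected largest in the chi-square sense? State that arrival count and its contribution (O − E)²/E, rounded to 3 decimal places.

0, 1.158

Expected counts E_i = n·p_i: 301×0.067 = 20.167, 301×0.182 = 54.782, 301×0.245 = 73.745, 301×0.220 = 66.22, 301×0.149 = 44.849, 301×0.080 = 24.08, 301×0.057 = 17.157.
cat         O        E   (O−E)²/E
0          25   20.167     1.1582
1          54   54.782     0.0112
2          68   73.745     0.4476
3          64    66.22     0.0744
4          46   44.849     0.0295
5          27    24.08     0.3541
≥6         17   17.157     0.0014
The largest term is for 0: 1.158.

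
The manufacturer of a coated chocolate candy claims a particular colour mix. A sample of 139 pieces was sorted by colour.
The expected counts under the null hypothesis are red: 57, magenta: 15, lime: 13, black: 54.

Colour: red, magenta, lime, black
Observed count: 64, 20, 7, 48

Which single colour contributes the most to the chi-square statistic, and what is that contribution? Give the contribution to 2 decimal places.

red: (64 − 57)²/57 = 49/57 = 0.860
magenta: (20 − 15)²/15 = 25/15 = 1.667
lime: (7 − 13)²/13 = 36/13 = 2.769
black: (48 − 54)²/54 = 36/54 = 0.667
The largest term is for lime: 2.77.

lime, 2.77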